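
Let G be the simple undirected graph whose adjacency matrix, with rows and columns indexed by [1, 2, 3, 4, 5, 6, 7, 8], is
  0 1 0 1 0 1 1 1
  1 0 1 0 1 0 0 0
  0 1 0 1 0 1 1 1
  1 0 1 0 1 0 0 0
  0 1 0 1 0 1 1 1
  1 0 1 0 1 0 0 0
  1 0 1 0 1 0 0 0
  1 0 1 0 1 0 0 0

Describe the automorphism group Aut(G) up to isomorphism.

S_3 × S_5

The vertices split by degree into {1, 3, 5} (degree 5) and {2, 4, 6, 7, 8} (degree 3); every edge runs between the two parts, so G is the complete bipartite graph K_{3,5}. The parts have unequal sizes, so no automorphism swaps them; each part is permuted independently, giving S_3 × S_5 of order 3!·5! = 720.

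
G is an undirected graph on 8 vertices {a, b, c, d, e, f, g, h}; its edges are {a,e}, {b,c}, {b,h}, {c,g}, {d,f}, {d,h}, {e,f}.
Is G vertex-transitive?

No

Automorphisms preserve degree, but G has vertices of degree 1 and vertices of degree 2; no automorphism maps one to the other, so G is not vertex-transitive.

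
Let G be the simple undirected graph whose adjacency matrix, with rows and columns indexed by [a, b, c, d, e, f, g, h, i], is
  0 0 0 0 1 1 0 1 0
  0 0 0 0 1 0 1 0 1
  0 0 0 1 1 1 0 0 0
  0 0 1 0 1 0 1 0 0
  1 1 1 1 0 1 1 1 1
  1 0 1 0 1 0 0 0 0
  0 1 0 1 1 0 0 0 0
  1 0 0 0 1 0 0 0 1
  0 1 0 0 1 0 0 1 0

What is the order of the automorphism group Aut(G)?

16

Vertex e is the unique vertex of degree 8; the remaining 8 vertices each have degree 3 and induce a cycle, so G is the wheel on 9 vertices with hub e. With the hub fixed, the remaining symmetry is that of the rim cycle C_8, giving the dihedral group D_8.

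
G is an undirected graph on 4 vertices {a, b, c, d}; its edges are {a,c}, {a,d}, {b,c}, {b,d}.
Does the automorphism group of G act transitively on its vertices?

G is 2-regular and bipartite on 2^2 = 4 vertices with girth 4; it is the hypercube graph Q_2. Aut(Q_2) consists of the signed permutations of the 2 coordinate axes: 2! permutations times 2^2 sign flips, so |Aut| = 2^2·2! = 8. Under this action every vertex can be carried to every other, so G is vertex-transitive.

Yes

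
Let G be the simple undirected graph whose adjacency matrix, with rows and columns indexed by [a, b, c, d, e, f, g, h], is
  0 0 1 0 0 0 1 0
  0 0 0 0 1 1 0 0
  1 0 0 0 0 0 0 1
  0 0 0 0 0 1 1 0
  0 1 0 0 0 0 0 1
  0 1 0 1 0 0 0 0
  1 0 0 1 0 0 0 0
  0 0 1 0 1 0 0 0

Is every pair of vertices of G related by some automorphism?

Yes

G is 2-regular and connected on 8 vertices, i.e. the cycle C_8. C_8 has 8 rotations and 8 reflections, so Aut(C_8) ≅ D_8 of order 16. This group acts transitively on the 8 vertices.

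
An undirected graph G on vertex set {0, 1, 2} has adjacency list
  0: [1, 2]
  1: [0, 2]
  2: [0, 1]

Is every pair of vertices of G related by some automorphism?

Yes

All 3 vertices are pairwise adjacent: G = K_3. Every bijection on the vertex set is an automorphism of K_3; hence Aut(K_3) ≅ S_3, order 6. Under this action every vertex can be carried to every other, so G is vertex-transitive.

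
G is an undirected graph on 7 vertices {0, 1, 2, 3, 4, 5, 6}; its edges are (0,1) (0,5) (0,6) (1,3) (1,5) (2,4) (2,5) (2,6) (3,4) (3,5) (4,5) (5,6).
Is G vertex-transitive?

Vertex 5 is the only vertex of degree 6, so every automorphism fixes it; G is not vertex-transitive.

No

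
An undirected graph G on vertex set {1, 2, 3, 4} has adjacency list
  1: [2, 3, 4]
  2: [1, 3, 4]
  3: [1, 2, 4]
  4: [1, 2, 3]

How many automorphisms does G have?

Every vertex has degree 3, so G is the complete graph K_4. Any permutation of the 4 vertices preserves K_4, so Aut(K_4) = S_4 of order 4! = 24.

24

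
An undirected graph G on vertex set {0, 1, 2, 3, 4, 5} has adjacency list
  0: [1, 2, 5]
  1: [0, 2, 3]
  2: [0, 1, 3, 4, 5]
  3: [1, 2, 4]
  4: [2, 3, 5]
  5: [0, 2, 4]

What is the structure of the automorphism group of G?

D_5

Vertex 2 is the unique vertex of degree 5; the remaining 5 vertices each have degree 3 and induce a cycle, so G is the wheel on 6 vertices with hub 2. Every automorphism fixes the hub and acts on the rim 5-cycle, so Aut(G) ≅ Aut(C_5) = D_5 of order 10.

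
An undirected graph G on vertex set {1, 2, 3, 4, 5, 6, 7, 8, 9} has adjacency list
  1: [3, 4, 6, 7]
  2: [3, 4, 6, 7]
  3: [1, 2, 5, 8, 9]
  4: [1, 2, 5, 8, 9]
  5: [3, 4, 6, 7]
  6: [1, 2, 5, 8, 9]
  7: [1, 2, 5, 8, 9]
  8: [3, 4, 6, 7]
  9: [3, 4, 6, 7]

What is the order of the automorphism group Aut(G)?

2880

The vertices split by degree into {3, 4, 6, 7} (degree 5) and {1, 2, 5, 8, 9} (degree 4); every edge runs between the two parts, so G is the complete bipartite graph K_{4,5}. The parts have unequal sizes, so no automorphism swaps them; each part is permuted independently, giving S_4 × S_5 of order 4!·5! = 2880.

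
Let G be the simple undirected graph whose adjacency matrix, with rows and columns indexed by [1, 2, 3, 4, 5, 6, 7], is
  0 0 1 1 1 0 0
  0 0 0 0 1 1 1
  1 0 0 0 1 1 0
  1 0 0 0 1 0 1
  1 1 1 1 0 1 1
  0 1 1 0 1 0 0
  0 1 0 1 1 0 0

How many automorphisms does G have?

Vertex 5 is the unique vertex of degree 6; the remaining 6 vertices each have degree 3 and induce a cycle, so G is the wheel on 7 vertices with hub 5. Every automorphism fixes the hub and acts on the rim 6-cycle, so Aut(G) ≅ Aut(C_6) = D_6 of order 12.

12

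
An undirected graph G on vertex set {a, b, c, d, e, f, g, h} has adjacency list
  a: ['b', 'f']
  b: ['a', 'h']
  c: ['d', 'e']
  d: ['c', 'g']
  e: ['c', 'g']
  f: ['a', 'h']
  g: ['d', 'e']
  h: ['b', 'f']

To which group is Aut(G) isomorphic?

D_4 ≀ Z_2

G has two connected components, {a, b, f, h} and {c, d, e, g}; each is 2-regular, so G = C_4 ⊔ C_4. Aut of a disjoint union of two copies of C_4 is the wreath product D_4 ≀ Z_2, of order 2·8² = 128.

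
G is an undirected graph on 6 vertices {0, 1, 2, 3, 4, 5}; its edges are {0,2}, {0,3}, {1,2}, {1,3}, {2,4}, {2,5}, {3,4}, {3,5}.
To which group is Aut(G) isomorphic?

S_4 × S_2

The vertices split by degree into {2, 3} (degree 4) and {0, 1, 4, 5} (degree 2); every edge runs between the two parts, so G is the complete bipartite graph K_{2,4}. The parts have unequal sizes, so no automorphism swaps them; each part is permuted independently, giving S_4 × S_2 of order 4!·2! = 48.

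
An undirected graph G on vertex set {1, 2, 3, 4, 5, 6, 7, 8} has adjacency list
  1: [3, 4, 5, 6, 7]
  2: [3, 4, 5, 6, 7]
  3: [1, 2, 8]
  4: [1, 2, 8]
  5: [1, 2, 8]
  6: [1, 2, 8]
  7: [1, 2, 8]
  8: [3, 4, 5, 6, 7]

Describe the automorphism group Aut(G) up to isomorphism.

S_3 × S_5

The vertices split by degree into {1, 2, 8} (degree 5) and {3, 4, 5, 6, 7} (degree 3); every edge runs between the two parts, so G is the complete bipartite graph K_{3,5}. The parts have unequal sizes, so no automorphism swaps them; each part is permuted independently, giving S_3 × S_5 of order 3!·5! = 720.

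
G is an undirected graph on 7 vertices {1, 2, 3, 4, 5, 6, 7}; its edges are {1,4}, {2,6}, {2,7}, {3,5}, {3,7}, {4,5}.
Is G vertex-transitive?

No

Automorphisms preserve degree, but G has vertices of degree 1 and vertices of degree 2; no automorphism maps one to the other, so G is not vertex-transitive.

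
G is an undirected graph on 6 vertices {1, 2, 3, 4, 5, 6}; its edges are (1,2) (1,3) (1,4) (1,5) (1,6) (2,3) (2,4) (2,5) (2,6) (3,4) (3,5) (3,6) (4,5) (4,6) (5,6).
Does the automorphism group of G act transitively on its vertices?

Yes

All 6 vertices are pairwise adjacent: G = K_6. Every bijection on the vertex set is an automorphism of K_6; hence Aut(K_6) ≅ S_6, order 720. Under this action every vertex can be carried to every other, so G is vertex-transitive.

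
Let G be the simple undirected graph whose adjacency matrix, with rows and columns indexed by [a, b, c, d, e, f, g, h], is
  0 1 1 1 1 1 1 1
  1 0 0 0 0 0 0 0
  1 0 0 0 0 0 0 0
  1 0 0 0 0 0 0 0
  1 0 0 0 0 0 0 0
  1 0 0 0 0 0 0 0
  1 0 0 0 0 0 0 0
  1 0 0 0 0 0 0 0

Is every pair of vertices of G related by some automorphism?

Vertex a is the only vertex of degree 7, so every automorphism fixes it; G is not vertex-transitive.

No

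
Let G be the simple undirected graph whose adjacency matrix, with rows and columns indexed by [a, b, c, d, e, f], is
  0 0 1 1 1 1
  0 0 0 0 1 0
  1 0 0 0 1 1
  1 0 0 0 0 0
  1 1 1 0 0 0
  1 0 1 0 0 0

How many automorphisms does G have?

1

Degrees alone do not determine every vertex (e.g. b and d both have degree 1), but their neighbour-degree multisets differ: N(b) has degrees [3] while N(d) has degrees [4]. Repeating this refinement separates all vertices, so the only automorphism is the identity.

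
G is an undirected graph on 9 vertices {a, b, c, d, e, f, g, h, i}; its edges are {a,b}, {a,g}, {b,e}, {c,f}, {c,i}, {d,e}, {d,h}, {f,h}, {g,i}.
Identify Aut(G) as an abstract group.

D_9

G is 2-regular and connected on 9 vertices, i.e. the cycle C_9. C_9 has 9 rotations and 9 reflections, so Aut(C_9) ≅ D_9 of order 18.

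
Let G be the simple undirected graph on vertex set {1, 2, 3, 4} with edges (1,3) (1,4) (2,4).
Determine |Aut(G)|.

2

The degree sequence is [2, 1, 1, 2]; the two degree-1 vertices 2 and 3 are the ends of a path, so G = P_4. The only nontrivial automorphism of a path is the end-to-end reflection, so Aut(G) ≅ Z_2.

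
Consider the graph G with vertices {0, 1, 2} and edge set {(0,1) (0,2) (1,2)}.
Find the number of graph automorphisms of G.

6

All 3 vertices are pairwise adjacent: G = K_3. Any permutation of the 3 vertices preserves K_3, so Aut(K_3) = S_3 of order 3! = 6.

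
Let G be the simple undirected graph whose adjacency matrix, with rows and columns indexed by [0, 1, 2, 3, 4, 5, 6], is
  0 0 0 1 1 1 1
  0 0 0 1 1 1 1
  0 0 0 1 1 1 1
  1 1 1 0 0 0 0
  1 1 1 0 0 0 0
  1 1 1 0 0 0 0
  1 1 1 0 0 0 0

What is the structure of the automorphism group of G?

The vertices split by degree into {0, 1, 2} (degree 4) and {3, 4, 5, 6} (degree 3); every edge runs between the two parts, so G is the complete bipartite graph K_{3,4}. The parts have unequal sizes, so no automorphism swaps them; each part is permuted independently, giving S_3 × S_4 of order 3!·4! = 144.

S_3 × S_4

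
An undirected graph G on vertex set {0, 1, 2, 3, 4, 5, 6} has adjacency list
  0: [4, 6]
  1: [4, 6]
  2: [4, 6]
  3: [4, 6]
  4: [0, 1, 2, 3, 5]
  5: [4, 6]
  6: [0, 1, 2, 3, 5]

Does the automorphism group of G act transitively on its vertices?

No

Automorphisms preserve degree, but G has vertices of degree 2 and vertices of degree 5; no automorphism maps one to the other, so G is not vertex-transitive.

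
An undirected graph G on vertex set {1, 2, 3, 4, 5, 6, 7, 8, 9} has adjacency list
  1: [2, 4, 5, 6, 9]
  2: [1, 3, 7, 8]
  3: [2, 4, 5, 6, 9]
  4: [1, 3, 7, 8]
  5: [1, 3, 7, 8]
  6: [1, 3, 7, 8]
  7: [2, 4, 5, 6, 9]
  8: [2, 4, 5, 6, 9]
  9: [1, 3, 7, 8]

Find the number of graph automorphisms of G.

The vertices split by degree into {1, 3, 7, 8} (degree 5) and {2, 4, 5, 6, 9} (degree 4); every edge runs between the two parts, so G is the complete bipartite graph K_{4,5}. Automorphisms preserve the bipartition setwise (since the parts differ in size) and act as S_4 × S_5 within it; |Aut| = 2880.

2880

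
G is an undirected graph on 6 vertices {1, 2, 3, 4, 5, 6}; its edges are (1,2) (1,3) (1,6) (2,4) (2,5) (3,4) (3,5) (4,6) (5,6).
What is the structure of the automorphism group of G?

G is 3-regular and bipartite with parts {2, 3, 6} and {1, 4, 5} (each part is independent and every cross-pair is an edge), so G = K_{3,3}. Aut(K_{3,3}) is the wreath product S_3 ≀ Z_2: permute within each part, then optionally swap the parts; |Aut| = 2·(3!)² = 72.

(S_3 × S_3) ⋊ Z_2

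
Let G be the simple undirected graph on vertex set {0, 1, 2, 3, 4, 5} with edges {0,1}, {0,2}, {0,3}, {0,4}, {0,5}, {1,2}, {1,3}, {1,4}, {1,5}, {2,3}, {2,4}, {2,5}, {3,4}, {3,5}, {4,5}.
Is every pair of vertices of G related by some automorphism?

Yes

Every vertex has degree 5, so G is the complete graph K_6. Any permutation of the 6 vertices preserves K_6, so Aut(K_6) = S_6 of order 6! = 720. Under this action every vertex can be carried to every other, so G is vertex-transitive.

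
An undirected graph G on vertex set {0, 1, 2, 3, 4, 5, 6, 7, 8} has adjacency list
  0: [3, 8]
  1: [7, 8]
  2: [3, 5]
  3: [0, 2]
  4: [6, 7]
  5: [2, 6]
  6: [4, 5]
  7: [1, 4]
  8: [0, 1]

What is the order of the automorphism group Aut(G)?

18

G is 2-regular and connected on 9 vertices, i.e. the cycle C_9. C_9 has 9 rotations and 9 reflections, so Aut(C_9) ≅ D_9 of order 18.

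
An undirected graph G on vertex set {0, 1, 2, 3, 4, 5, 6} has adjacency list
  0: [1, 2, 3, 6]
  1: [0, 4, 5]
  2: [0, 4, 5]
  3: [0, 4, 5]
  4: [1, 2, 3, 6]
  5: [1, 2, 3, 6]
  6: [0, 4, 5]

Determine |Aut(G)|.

The vertices split by degree into {0, 4, 5} (degree 4) and {1, 2, 3, 6} (degree 3); every edge runs between the two parts, so G is the complete bipartite graph K_{3,4}. Automorphisms preserve the bipartition setwise (since the parts differ in size) and act as S_3 × S_4 within it; |Aut| = 144.

144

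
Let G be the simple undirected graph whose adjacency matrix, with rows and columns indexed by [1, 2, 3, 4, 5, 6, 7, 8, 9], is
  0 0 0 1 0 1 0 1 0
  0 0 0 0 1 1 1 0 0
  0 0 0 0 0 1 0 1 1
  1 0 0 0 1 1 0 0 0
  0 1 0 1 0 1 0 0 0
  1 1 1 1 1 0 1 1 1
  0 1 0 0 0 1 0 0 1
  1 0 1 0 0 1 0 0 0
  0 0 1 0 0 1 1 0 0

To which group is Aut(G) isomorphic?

the dihedral group of order 16

Vertex 6 is the unique vertex of degree 8; the remaining 8 vertices each have degree 3 and induce a cycle, so G is the wheel on 9 vertices with hub 6. Every automorphism fixes the hub and acts on the rim 8-cycle, so Aut(G) ≅ Aut(C_8) = D_8 of order 16.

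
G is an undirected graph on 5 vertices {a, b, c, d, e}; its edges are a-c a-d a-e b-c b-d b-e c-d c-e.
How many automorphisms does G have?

Vertex c is the unique vertex of degree 4; the remaining 4 vertices each have degree 3 and induce a cycle, so G is the wheel on 5 vertices with hub c. With the hub fixed, the remaining symmetry is that of the rim cycle C_4, giving the dihedral group D_4.

8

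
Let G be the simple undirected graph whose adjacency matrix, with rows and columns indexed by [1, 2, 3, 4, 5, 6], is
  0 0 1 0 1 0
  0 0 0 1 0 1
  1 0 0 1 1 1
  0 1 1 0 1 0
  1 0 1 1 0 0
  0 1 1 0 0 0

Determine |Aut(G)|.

The degree sequence is [2, 2, 4, 3, 3, 2]. Checking the degree-preserving permutations of the vertex set shows that none except the identity preserves every edge, so Aut(G) is trivial.

1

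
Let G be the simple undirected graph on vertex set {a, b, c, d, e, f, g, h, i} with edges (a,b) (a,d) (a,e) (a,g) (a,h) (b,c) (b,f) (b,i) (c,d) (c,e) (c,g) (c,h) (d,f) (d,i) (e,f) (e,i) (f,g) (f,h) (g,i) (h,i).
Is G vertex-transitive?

Automorphisms preserve degree, but G has vertices of degree 4 and vertices of degree 5; no automorphism maps one to the other, so G is not vertex-transitive.

No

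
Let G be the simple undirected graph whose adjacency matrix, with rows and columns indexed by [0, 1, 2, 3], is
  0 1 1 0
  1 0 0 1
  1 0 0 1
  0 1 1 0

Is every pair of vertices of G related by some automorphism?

G is 2-regular and bipartite on 2^2 = 4 vertices with girth 4; it is the hypercube graph Q_2. The symmetry group of the 2-cube is the hyperoctahedral group B_2 = Z_2 ≀ S_2, of order 2^2·2! = 8. This group acts transitively on the 4 vertices.

Yes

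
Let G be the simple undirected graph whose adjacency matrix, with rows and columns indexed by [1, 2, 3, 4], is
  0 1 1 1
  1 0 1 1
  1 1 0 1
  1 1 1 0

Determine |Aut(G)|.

24

Every vertex has degree 3, so G is the complete graph K_4. Any permutation of the 4 vertices preserves K_4, so Aut(K_4) = S_4 of order 4! = 24.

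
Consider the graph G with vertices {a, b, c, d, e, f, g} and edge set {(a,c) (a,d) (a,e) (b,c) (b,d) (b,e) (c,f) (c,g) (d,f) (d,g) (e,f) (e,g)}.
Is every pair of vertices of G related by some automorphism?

No

Automorphisms preserve degree, but G has vertices of degree 3 and vertices of degree 4; no automorphism maps one to the other, so G is not vertex-transitive.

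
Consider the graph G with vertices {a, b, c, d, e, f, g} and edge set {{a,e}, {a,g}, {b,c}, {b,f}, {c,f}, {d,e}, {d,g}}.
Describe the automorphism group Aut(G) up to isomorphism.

D_3 × D_4

G has two connected components, {a, d, e, g} and {b, c, f}; each is 2-regular, so G = C_4 ⊔ C_3. No automorphism exchanges components of different sizes, hence Aut(G) is the direct product D_3 × D_4, order 48.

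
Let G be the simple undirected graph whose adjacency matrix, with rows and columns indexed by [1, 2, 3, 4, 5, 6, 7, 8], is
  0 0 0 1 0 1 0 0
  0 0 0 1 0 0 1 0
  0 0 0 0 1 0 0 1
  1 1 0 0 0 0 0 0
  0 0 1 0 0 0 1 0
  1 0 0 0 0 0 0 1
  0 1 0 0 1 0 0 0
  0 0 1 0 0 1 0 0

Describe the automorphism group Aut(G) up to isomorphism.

the dihedral group of order 16

G is 2-regular and connected on 8 vertices, i.e. the cycle C_8. The automorphisms of the 8-cycle are exactly the symmetries of a regular 8-gon: the dihedral group D_8, |D_8| = 16.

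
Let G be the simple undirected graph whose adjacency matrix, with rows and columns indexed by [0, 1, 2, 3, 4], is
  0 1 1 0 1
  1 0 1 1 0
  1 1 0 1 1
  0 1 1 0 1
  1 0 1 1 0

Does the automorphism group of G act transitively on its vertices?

No

Vertex 2 is the only vertex of degree 4, so every automorphism fixes it; G is not vertex-transitive.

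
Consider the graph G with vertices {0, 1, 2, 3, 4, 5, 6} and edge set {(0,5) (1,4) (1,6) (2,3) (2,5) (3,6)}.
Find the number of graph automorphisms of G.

The degree sequence is [1, 2, 2, 2, 1, 2, 2]; the two degree-1 vertices 0 and 4 are the ends of a path, so G = P_7. The only nontrivial automorphism of a path is the end-to-end reflection, so Aut(G) ≅ Z_2.

2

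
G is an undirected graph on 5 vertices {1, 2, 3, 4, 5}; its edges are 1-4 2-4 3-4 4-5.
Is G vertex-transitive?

No

Vertex 4 is the only vertex of degree 4, so every automorphism fixes it; G is not vertex-transitive.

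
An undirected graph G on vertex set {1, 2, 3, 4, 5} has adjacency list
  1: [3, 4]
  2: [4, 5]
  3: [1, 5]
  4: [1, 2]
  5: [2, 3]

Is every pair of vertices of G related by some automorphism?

Yes

G is 2-regular and connected on 5 vertices, i.e. the cycle C_5. C_5 has 5 rotations and 5 reflections, so Aut(C_5) ≅ D_5 of order 10. Under this action every vertex can be carried to every other, so G is vertex-transitive.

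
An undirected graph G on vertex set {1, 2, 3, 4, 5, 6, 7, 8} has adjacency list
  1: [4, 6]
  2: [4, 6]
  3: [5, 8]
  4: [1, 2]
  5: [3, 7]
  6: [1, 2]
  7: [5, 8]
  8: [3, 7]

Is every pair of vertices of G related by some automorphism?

Yes

G has two connected components, {1, 2, 4, 6} and {3, 5, 7, 8}; each is 2-regular, so G = C_4 ⊔ C_4. Aut of a disjoint union of two copies of C_4 is the wreath product D_4 ≀ Z_2, of order 2·8² = 128. Under this action every vertex can be carried to every other, so G is vertex-transitive.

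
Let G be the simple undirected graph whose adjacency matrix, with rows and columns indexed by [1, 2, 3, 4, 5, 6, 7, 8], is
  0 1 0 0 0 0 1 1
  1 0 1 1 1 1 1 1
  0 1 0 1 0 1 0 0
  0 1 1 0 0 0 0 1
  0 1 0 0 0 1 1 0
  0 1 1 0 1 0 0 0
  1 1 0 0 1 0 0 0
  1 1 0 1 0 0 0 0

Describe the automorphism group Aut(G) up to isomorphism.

Vertex 2 is the unique vertex of degree 7; the remaining 7 vertices each have degree 3 and induce a cycle, so G is the wheel on 8 vertices with hub 2. Every automorphism fixes the hub and acts on the rim 7-cycle, so Aut(G) ≅ Aut(C_7) = D_7 of order 14.

D_7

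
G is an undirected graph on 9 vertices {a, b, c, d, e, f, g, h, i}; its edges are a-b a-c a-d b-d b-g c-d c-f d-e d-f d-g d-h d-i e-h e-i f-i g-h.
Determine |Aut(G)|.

16

Vertex d is the unique vertex of degree 8; the remaining 8 vertices each have degree 3 and induce a cycle, so G is the wheel on 9 vertices with hub d. With the hub fixed, the remaining symmetry is that of the rim cycle C_8, giving the dihedral group D_8.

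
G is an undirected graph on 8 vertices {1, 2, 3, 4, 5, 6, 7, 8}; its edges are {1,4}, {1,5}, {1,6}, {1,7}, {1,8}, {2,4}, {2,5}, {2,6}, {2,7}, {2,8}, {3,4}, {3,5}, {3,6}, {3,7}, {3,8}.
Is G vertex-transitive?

Automorphisms preserve degree, but G has vertices of degree 3 and vertices of degree 5; no automorphism maps one to the other, so G is not vertex-transitive.

No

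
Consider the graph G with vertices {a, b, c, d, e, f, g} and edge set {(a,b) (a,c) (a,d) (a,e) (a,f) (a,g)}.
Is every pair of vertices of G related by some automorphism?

Vertex a is the only vertex of degree 6, so every automorphism fixes it; G is not vertex-transitive.

No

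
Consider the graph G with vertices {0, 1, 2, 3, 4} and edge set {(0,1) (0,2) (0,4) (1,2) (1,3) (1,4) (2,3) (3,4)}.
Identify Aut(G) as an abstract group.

Vertex 1 is the unique vertex of degree 4; the remaining 4 vertices each have degree 3 and induce a cycle, so G is the wheel on 5 vertices with hub 1. With the hub fixed, the remaining symmetry is that of the rim cycle C_4, giving the dihedral group D_4.

D_4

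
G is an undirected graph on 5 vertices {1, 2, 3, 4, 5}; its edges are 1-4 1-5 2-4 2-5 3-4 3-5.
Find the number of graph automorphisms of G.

The vertices split by degree into {4, 5} (degree 3) and {1, 2, 3} (degree 2); every edge runs between the two parts, so G is the complete bipartite graph K_{2,3}. Automorphisms preserve the bipartition setwise (since the parts differ in size) and act as S_2 × S_3 within it; |Aut| = 12.

12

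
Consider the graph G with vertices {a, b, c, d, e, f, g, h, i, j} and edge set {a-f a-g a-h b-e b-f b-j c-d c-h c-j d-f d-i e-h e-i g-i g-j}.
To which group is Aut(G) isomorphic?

the symmetric group S_5

G is 3-regular on 10 vertices with no triangles and no 4-cycles (girth 5): this is the Petersen graph. Viewing the Petersen graph as the Kneser graph K(5,2) — vertices are 2-subsets of {1,…,5}, edges join disjoint pairs — its automorphisms are exactly the permutations of the 5-element set, so Aut ≅ S_5 of order 120.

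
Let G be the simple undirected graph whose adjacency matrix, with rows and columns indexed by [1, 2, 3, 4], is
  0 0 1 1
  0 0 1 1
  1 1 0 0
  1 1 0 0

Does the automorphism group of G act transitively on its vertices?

G is 2-regular and connected on 4 vertices, i.e. the cycle C_4. The automorphisms of the 4-cycle are exactly the symmetries of a regular 4-gon: the dihedral group D_4, |D_4| = 8. Under this action every vertex can be carried to every other, so G is vertex-transitive.

Yes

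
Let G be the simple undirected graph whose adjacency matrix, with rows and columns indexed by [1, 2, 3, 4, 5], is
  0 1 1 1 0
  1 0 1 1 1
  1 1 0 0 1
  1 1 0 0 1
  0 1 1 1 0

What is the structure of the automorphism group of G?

Vertex 2 is the unique vertex of degree 4; the remaining 4 vertices each have degree 3 and induce a cycle, so G is the wheel on 5 vertices with hub 2. Every automorphism fixes the hub and acts on the rim 4-cycle, so Aut(G) ≅ Aut(C_4) = D_4 of order 8.

D_4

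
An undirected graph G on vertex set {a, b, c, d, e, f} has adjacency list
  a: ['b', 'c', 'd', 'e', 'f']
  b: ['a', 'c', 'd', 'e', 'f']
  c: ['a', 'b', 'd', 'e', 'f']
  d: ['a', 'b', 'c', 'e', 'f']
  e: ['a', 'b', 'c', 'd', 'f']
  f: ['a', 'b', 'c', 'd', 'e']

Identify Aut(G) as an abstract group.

S_6

All 6 vertices are pairwise adjacent: G = K_6. Every bijection on the vertex set is an automorphism of K_6; hence Aut(K_6) ≅ S_6, order 720.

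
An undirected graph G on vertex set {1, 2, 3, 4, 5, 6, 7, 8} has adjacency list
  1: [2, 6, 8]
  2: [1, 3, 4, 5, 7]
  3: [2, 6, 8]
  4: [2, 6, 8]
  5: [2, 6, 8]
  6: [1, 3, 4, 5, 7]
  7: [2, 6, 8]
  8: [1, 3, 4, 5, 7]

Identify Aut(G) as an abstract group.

S_3 × S_5

The vertices split by degree into {2, 6, 8} (degree 5) and {1, 3, 4, 5, 7} (degree 3); every edge runs between the two parts, so G is the complete bipartite graph K_{3,5}. The parts have unequal sizes, so no automorphism swaps them; each part is permuted independently, giving S_3 × S_5 of order 3!·5! = 720.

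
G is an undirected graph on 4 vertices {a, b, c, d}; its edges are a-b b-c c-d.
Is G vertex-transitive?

No

Automorphisms preserve degree, but G has vertices of degree 1 and vertices of degree 2; no automorphism maps one to the other, so G is not vertex-transitive.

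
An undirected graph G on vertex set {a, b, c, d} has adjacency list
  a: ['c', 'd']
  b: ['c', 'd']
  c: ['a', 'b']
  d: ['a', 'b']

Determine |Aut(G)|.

8

G is 2-regular and connected on 4 vertices, i.e. the cycle C_4. C_4 has 4 rotations and 4 reflections, so Aut(C_4) ≅ D_4 of order 8.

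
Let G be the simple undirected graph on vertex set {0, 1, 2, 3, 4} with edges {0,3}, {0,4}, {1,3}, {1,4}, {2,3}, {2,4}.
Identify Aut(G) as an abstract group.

S_2 × S_3

The vertices split by degree into {3, 4} (degree 3) and {0, 1, 2} (degree 2); every edge runs between the two parts, so G is the complete bipartite graph K_{2,3}. The parts have unequal sizes, so no automorphism swaps them; each part is permuted independently, giving S_2 × S_3 of order 2!·3! = 12.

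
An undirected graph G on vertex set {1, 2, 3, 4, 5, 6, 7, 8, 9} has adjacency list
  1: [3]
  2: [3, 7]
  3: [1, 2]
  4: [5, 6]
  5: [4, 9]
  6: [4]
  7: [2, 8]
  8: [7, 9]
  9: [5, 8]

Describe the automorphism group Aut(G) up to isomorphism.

The degree sequence is [1, 2, 2, 2, 2, 1, 2, 2, 2]; the two degree-1 vertices 1 and 6 are the ends of a path, so G = P_9. The only nontrivial automorphism of a path is the end-to-end reflection, so Aut(G) ≅ Z_2.

Z_2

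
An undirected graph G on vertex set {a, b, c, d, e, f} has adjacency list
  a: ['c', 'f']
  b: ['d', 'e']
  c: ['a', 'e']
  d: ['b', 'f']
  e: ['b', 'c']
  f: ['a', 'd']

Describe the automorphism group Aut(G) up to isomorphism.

D_6

G is 2-regular and connected on 6 vertices, i.e. the cycle C_6. The automorphisms of the 6-cycle are exactly the symmetries of a regular 6-gon: the dihedral group D_6, |D_6| = 12.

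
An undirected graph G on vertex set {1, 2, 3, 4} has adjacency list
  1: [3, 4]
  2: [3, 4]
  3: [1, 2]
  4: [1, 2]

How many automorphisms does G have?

G is 2-regular and bipartite on 2^2 = 4 vertices with girth 4; it is the hypercube graph Q_2. Aut(Q_2) consists of the signed permutations of the 2 coordinate axes: 2! permutations times 2^2 sign flips, so |Aut| = 2^2·2! = 8.

8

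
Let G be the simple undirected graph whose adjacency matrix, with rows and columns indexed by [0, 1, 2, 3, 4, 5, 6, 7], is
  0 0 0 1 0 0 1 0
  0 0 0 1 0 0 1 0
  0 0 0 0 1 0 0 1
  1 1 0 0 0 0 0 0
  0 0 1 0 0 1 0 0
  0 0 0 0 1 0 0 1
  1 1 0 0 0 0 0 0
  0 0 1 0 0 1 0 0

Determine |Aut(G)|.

G has two connected components, {2, 4, 5, 7} and {0, 1, 3, 6}; each is 2-regular, so G = C_4 ⊔ C_4. With two isomorphic components, Aut(G) = Aut(C_4) ≀ S_2 = (D_4 × D_4) ⋊ Z_2: permute each cycle by D_4, then optionally swap the two cycles. Order 2·(2·4)² = 128.

128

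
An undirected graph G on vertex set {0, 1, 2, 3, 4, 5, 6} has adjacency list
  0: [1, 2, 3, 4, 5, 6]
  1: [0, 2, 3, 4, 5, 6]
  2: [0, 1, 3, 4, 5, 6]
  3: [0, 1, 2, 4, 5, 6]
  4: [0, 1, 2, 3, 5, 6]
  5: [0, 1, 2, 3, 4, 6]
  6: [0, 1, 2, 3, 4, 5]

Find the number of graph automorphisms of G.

Every vertex has degree 6, so G is the complete graph K_7. Every bijection on the vertex set is an automorphism of K_7; hence Aut(K_7) ≅ S_7, order 5040.

5040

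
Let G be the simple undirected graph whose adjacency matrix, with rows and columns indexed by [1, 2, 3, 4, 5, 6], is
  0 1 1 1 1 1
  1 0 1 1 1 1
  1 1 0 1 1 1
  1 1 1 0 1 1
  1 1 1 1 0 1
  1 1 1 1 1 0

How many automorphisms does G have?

Every vertex has degree 5, so G is the complete graph K_6. Every bijection on the vertex set is an automorphism of K_6; hence Aut(K_6) ≅ S_6, order 720.

720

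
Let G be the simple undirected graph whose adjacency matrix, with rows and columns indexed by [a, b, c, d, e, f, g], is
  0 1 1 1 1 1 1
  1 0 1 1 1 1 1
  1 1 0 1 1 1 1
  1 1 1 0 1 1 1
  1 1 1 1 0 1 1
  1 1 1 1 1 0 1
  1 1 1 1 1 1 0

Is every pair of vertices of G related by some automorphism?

Yes

All 7 vertices are pairwise adjacent: G = K_7. Every bijection on the vertex set is an automorphism of K_7; hence Aut(K_7) ≅ S_7, order 5040. This group acts transitively on the 7 vertices.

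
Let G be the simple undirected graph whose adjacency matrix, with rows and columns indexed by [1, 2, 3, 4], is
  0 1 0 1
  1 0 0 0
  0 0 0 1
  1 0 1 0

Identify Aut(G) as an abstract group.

The degree sequence is [2, 1, 1, 2]; the two degree-1 vertices 2 and 3 are the ends of a path, so G = P_4. A path has exactly one nontrivial symmetry — reversal — giving Aut(G) of order 2.

C_2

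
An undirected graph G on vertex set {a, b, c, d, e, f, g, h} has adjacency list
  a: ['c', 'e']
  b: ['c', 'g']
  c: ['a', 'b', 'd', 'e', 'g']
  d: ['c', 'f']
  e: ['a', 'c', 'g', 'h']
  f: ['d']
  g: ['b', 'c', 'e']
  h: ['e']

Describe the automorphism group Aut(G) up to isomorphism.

1

Degrees alone do not determine every vertex (e.g. a and b both have degree 2), but their neighbour-degree multisets differ: N(a) has degrees [4, 5] while N(b) has degrees [3, 5]. Repeating this refinement separates all vertices, so the only automorphism is the identity.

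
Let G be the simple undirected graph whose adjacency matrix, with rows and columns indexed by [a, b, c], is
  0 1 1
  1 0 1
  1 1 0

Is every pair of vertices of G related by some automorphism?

Every vertex has degree 2, so G is the complete graph K_3. Every bijection on the vertex set is an automorphism of K_3; hence Aut(K_3) ≅ S_3, order 6. Under this action every vertex can be carried to every other, so G is vertex-transitive.

Yes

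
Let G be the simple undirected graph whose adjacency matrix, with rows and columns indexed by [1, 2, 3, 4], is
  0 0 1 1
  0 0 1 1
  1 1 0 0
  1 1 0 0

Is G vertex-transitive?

Yes

G is 2-regular and bipartite with parts {3, 4} and {1, 2} (each part is independent and every cross-pair is an edge), so G = K_{2,2}. Each part can be permuted independently (S_2 × S_2) and the two equal-size parts can also be swapped, giving (S_2 × S_2) ⋊ Z_2 of order 2·(2!)² = 8. This group acts transitively on the 4 vertices.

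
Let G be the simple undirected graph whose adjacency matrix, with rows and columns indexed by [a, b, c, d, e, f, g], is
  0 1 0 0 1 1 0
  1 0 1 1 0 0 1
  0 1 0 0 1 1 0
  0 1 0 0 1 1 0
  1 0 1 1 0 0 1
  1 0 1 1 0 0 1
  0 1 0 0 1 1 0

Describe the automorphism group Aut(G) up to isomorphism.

The vertices split by degree into {b, e, f} (degree 4) and {a, c, d, g} (degree 3); every edge runs between the two parts, so G is the complete bipartite graph K_{3,4}. The parts have unequal sizes, so no automorphism swaps them; each part is permuted independently, giving S_4 × S_3 of order 4!·3! = 144.

S_4 × S_3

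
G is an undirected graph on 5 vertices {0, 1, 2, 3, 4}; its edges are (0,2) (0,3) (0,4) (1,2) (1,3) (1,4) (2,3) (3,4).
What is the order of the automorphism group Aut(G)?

8

Vertex 3 is the unique vertex of degree 4; the remaining 4 vertices each have degree 3 and induce a cycle, so G is the wheel on 5 vertices with hub 3. Every automorphism fixes the hub and acts on the rim 4-cycle, so Aut(G) ≅ Aut(C_4) = D_4 of order 8.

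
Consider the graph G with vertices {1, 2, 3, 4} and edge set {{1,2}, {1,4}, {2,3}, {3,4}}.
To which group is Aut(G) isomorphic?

S_2 ≀ Z_2

G is 2-regular and bipartite with parts {2, 4} and {1, 3} (each part is independent and every cross-pair is an edge), so G = K_{2,2}. Each part can be permuted independently (S_2 × S_2) and the two equal-size parts can also be swapped, giving (S_2 × S_2) ⋊ Z_2 of order 2·(2!)² = 8.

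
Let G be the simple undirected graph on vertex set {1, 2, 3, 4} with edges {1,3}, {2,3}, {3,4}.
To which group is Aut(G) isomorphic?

the symmetric group on 3 letters

Vertex 3 has degree 3 and every other vertex has degree 1, so G is the star K_{1,3} with centre 3. Any automorphism fixes the centre and permutes the 3 leaves freely, so Aut(G) ≅ S_3 of order 3! = 6.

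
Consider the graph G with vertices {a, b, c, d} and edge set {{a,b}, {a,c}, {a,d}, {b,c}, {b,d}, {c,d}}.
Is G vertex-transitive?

All 4 vertices are pairwise adjacent: G = K_4. Every bijection on the vertex set is an automorphism of K_4; hence Aut(K_4) ≅ S_4, order 24. This group acts transitively on the 4 vertices.

Yes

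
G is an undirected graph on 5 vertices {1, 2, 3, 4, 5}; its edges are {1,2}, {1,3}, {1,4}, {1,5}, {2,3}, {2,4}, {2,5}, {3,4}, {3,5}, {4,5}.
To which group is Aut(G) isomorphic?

Every vertex has degree 4, so G is the complete graph K_5. Every bijection on the vertex set is an automorphism of K_5; hence Aut(K_5) ≅ S_5, order 120.

S_5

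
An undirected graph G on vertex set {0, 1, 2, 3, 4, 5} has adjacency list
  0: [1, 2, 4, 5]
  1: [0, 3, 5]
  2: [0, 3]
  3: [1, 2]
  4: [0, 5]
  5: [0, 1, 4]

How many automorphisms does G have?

1

The degree sequence is [4, 3, 2, 2, 2, 3]. Checking the degree-preserving permutations of the vertex set shows that none except the identity preserves every edge, so Aut(G) is trivial.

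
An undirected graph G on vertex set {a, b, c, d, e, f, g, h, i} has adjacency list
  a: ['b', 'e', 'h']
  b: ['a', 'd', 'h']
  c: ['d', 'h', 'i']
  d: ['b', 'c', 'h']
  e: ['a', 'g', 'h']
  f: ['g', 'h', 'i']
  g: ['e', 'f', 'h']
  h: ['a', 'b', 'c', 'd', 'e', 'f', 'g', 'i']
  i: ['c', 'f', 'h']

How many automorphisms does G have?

Vertex h is the unique vertex of degree 8; the remaining 8 vertices each have degree 3 and induce a cycle, so G is the wheel on 9 vertices with hub h. With the hub fixed, the remaining symmetry is that of the rim cycle C_8, giving the dihedral group D_8.

16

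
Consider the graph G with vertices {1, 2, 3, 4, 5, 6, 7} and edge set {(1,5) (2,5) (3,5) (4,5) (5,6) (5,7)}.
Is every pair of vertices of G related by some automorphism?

No

Vertex 5 is the only vertex of degree 6, so every automorphism fixes it; G is not vertex-transitive.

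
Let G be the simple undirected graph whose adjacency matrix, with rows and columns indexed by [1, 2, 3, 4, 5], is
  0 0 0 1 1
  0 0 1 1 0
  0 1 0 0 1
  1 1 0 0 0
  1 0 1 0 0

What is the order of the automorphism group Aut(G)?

G is 2-regular and connected on 5 vertices, i.e. the cycle C_5. The automorphisms of the 5-cycle are exactly the symmetries of a regular 5-gon: the dihedral group D_5, |D_5| = 10.

10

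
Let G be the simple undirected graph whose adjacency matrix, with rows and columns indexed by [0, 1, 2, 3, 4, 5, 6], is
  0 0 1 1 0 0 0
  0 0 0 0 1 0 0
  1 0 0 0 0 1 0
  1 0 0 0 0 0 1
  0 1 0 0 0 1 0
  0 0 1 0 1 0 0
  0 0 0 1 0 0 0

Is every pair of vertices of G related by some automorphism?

No

Automorphisms preserve degree, but G has vertices of degree 1 and vertices of degree 2; no automorphism maps one to the other, so G is not vertex-transitive.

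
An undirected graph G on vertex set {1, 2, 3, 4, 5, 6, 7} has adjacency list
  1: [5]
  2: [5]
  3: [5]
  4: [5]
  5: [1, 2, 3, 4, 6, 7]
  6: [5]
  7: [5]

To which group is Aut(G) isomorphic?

the symmetric group on 6 letters

Vertex 5 has degree 6 and every other vertex has degree 1, so G is the star K_{1,6} with centre 5. Any automorphism fixes the centre and permutes the 6 leaves freely, so Aut(G) ≅ S_6 of order 6! = 720.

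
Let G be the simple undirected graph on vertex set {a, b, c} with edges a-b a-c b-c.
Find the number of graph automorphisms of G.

Every vertex has degree 2, so G is the complete graph K_3. Any permutation of the 3 vertices preserves K_3, so Aut(K_3) = S_3 of order 3! = 6.

6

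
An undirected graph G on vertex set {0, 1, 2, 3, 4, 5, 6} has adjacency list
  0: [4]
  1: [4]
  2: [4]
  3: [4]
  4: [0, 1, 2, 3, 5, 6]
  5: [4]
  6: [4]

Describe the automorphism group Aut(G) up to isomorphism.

Vertex 4 has degree 6 and every other vertex has degree 1, so G is the star K_{1,6} with centre 4. The 6 leaves are pairwise interchangeable while the centre is fixed, giving Aut(G) = S_6.

S_6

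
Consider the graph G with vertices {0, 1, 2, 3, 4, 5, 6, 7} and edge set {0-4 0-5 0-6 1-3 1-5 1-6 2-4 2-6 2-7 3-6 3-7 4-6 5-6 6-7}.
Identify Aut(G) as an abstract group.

the dihedral group of order 14

Vertex 6 is the unique vertex of degree 7; the remaining 7 vertices each have degree 3 and induce a cycle, so G is the wheel on 8 vertices with hub 6. With the hub fixed, the remaining symmetry is that of the rim cycle C_7, giving the dihedral group D_7.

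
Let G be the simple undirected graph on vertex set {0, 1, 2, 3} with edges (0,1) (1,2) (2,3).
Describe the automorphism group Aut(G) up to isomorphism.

The degree sequence is [1, 2, 2, 1]; the two degree-1 vertices 0 and 3 are the ends of a path, so G = P_4. The only nontrivial automorphism of a path is the end-to-end reflection, so Aut(G) ≅ Z_2.

C_2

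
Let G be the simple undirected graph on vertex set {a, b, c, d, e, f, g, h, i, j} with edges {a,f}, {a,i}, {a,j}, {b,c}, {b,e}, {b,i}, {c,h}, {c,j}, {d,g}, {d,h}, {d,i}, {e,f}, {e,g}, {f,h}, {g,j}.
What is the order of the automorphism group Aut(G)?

G is 3-regular on 10 vertices with no triangles and no 4-cycles (girth 5): this is the Petersen graph. Viewing the Petersen graph as the Kneser graph K(5,2) — vertices are 2-subsets of {1,…,5}, edges join disjoint pairs — its automorphisms are exactly the permutations of the 5-element set, so Aut ≅ S_5 of order 120.

120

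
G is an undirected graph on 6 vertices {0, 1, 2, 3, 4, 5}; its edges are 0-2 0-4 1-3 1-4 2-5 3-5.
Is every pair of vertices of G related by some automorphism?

G is 2-regular and connected on 6 vertices, i.e. the cycle C_6. The automorphisms of the 6-cycle are exactly the symmetries of a regular 6-gon: the dihedral group D_6, |D_6| = 12. Under this action every vertex can be carried to every other, so G is vertex-transitive.

Yes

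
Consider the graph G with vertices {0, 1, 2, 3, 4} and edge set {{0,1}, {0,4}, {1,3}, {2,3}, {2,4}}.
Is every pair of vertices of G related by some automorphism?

Yes

Every vertex has degree 2 and the graph is connected, so G is the 5-cycle C_5. The automorphisms of the 5-cycle are exactly the symmetries of a regular 5-gon: the dihedral group D_5, |D_5| = 10. Under this action every vertex can be carried to every other, so G is vertex-transitive.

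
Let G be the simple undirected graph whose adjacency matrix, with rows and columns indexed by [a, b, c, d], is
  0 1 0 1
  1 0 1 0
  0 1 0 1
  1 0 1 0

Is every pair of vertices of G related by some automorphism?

Yes

G is 2-regular and bipartite on 2^2 = 4 vertices with girth 4; it is the hypercube graph Q_2. The symmetry group of the 2-cube is the hyperoctahedral group B_2 = Z_2 ≀ S_2, of order 2^2·2! = 8. This group acts transitively on the 4 vertices.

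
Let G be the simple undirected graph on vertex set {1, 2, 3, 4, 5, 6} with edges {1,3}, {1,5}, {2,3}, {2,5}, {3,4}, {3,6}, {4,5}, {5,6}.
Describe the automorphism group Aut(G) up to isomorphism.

S_2 × S_4

The vertices split by degree into {3, 5} (degree 4) and {1, 2, 4, 6} (degree 2); every edge runs between the two parts, so G is the complete bipartite graph K_{2,4}. The parts have unequal sizes, so no automorphism swaps them; each part is permuted independently, giving S_2 × S_4 of order 2!·4! = 48.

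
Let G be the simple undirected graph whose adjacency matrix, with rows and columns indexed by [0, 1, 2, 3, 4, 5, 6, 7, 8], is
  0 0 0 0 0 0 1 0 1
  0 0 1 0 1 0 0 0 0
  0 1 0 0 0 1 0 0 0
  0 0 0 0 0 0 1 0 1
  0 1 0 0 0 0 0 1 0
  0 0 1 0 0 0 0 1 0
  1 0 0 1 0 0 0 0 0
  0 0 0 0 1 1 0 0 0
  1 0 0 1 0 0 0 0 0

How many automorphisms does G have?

G has two connected components, {1, 2, 4, 5, 7} and {0, 3, 6, 8}; each is 2-regular, so G = C_5 ⊔ C_4. The components are non-isomorphic (different sizes), so Aut(G) = Aut(C_5) × Aut(C_4) = D_5 × D_4 of order 10·8 = 80.

80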